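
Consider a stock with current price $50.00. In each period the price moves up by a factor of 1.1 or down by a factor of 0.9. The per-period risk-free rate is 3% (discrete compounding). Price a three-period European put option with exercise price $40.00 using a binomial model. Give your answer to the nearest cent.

Risk-neutral probability p = (1 + 0.03 − 0.9)/(1.1 − 0.9) = 0.1300/0.2000 = 0.6500
Terminal stock prices: S_uuu = 66.55, S_uud = 54.45, S_udd = 44.55, S_ddd = 36.45
Terminal payoffs (K − S): max(-26.55, 0) = 0, max(-14.45, 0) = 0, max(-4.55, 0) = 0, max(3.55, 0) = 3.55
Node uu (S = 60.5): V_uu = 1/1.03·[0.6500·0.0000 + 0.3500·0.0000] = 0.0000
Node ud (S = 49.5): V_ud = 1/1.03·[0.6500·0.0000 + 0.3500·0.0000] = 0.0000
Node dd (S = 40.5): V_dd = 1/1.03·[0.6500·0.0000 + 0.3500·3.5500] = 1.2063
Node u (S = 55): V_u = 1/1.03·[0.6500·0.0000 + 0.3500·0.0000] = 0.0000
Node d (S = 45): V_d = 1/1.03·[0.6500·0.0000 + 0.3500·1.2063] = 0.4099
Node 0 (S = 50): V_0 = 1/1.03·[0.6500·0.0000 + 0.3500·0.4099] = 0.1393

$0.14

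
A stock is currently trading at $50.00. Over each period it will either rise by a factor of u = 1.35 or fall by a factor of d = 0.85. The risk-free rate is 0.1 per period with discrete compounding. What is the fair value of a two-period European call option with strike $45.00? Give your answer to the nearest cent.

Risk-neutral probability p = (1 + 0.1 − 0.85)/(1.35 − 0.85) = 0.2500/0.5000 = 0.5000
Terminal stock prices: S_uu = 91.13, S_ud = 57.38, S_dd = 36.12
Terminal payoffs (S − K): max(46.13, 0) = 46.13, max(12.38, 0) = 12.38, max(-8.875, 0) = 0
Node u (S = 67.5): V_u = 1/1.1·[0.5000·46.1250 + 0.5000·12.3750] = 26.5909
Node d (S = 42.5): V_d = 1/1.1·[0.5000·12.3750 + 0.5000·0.0000] = 5.6250
Node 0 (S = 50): V_0 = 1/1.1·[0.5000·26.5909 + 0.5000·5.6250] = 14.6436

$14.64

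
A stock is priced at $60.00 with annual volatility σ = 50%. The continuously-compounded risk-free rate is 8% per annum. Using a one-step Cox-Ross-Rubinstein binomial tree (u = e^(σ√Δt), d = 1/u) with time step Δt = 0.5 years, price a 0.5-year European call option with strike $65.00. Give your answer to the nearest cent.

CRR parameters: u = e^(σ√Δt) = e^(0.5·√0.5) = 1.4241, d = 1/u = 0.7022
Per-period rate: rΔt = 0.08·0.5 = 0.04, so R = e^0.04 = 1.0408
Risk-neutral probability p = (e^0.04 − 0.7022)/(1.4241 − 0.7022) = 0.3386/0.7219 = 0.4691
Terminal stock prices: S_u = 85.45, S_d = 42.13
Terminal payoffs (S − K): max(20.45, 0) = 20.45, max(-22.87, 0) = 0
Node 0 (S = 60): V_0 = e^(−0.04)·[0.4691·20.4471 + 0.5309·0.0000] = 9.2147

$9.21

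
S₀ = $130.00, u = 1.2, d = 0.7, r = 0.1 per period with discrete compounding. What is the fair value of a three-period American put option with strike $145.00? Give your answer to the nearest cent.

Risk-neutral probability p = (1 + 0.1 − 0.7)/(1.2 − 0.7) = 0.4000/0.5000 = 0.8000
Terminal stock prices: S_uuu = 224.6, S_uud = 131, S_udd = 76.44, S_ddd = 44.59
Terminal payoffs (K − S): max(-79.64, 0) = 0, max(13.96, 0) = 13.96, max(68.56, 0) = 68.56, max(100.4, 0) = 100.4
Node uu (S = 187.2): continuation = 1/1.1·[0.8000·0.0000 + 0.2000·13.9600] = 2.5382; exercise value = 0.0000 ≤ continuation, so V_uu = 2.5382
Node ud (S = 109.2): continuation = 1/1.1·[0.8000·13.9600 + 0.2000·68.5600] = 22.6182; exercise value = 35.8000 > continuation, so V_ud = 35.8000 (exercise)
Node dd (S = 63.7): continuation = 1/1.1·[0.8000·68.5600 + 0.2000·100.4100] = 68.1182; exercise value = 81.3000 > continuation, so V_dd = 81.3000 (exercise)
Node u (S = 156): continuation = 1/1.1·[0.8000·2.5382 + 0.2000·35.8000] = 8.3550; exercise value = 0.0000 ≤ continuation, so V_u = 8.3550
Node d (S = 91): continuation = 1/1.1·[0.8000·35.8000 + 0.2000·81.3000] = 40.8182; exercise value = 54.0000 > continuation, so V_d = 54.0000 (exercise)
Node 0 (S = 130): continuation = 1/1.1·[0.8000·8.3550 + 0.2000·54.0000] = 15.8946; exercise value = 15.0000 ≤ continuation, so V_0 = 15.8946

$15.89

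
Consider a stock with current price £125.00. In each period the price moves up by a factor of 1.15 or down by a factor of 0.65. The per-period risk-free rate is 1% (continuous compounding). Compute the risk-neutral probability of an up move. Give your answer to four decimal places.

Risk-neutral probability p = (e^0.01 − 0.65)/(1.15 − 0.65) = 0.3601/0.5000 = 0.7201

p = 0.7201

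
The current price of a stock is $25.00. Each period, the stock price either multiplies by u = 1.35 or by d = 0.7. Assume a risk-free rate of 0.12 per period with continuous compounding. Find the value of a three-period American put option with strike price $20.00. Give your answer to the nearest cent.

Risk-neutral probability p = (e^0.12 − 0.7)/(1.35 − 0.7) = 0.4275/0.6500 = 0.6577
Terminal stock prices: S_uuu = 61.51, S_uud = 31.89, S_udd = 16.54, S_ddd = 8.575
Terminal payoffs (K − S): max(-41.51, 0) = 0, max(-11.89, 0) = 0, max(3.463, 0) = 3.463, max(11.43, 0) = 11.43
Node uu (S = 45.56): continuation = e^(−0.12)·[0.6577·0.0000 + 0.3423·0.0000] = 0.0000; exercise value = 0.0000 ≤ continuation, so V_uu = 0.0000
Node ud (S = 23.62): continuation = e^(−0.12)·[0.6577·0.0000 + 0.3423·3.4625] = 1.0512; exercise value = 0.0000 ≤ continuation, so V_ud = 1.0512
Node dd (S = 12.25): continuation = e^(−0.12)·[0.6577·3.4625 + 0.3423·11.4250] = 5.4884; exercise value = 7.7500 > continuation, so V_dd = 7.7500 (exercise)
Node u (S = 33.75): continuation = e^(−0.12)·[0.6577·0.0000 + 0.3423·1.0512] = 0.3192; exercise value = 0.0000 ≤ continuation, so V_u = 0.3192
Node d (S = 17.5): continuation = e^(−0.12)·[0.6577·1.0512 + 0.3423·7.7500] = 2.9661; exercise value = 2.5000 ≤ continuation, so V_d = 2.9661
Node 0 (S = 25): continuation = e^(−0.12)·[0.6577·0.3192 + 0.3423·2.9661] = 1.0867; exercise value = 0.0000 ≤ continuation, so V_0 = 1.0867

$1.09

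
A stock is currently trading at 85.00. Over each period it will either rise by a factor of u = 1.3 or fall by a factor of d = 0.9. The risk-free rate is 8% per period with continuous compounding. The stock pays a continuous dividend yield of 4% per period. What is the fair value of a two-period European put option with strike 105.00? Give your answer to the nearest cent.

Per-period risk-free factor R = e^0.08 = 1.0833; dividend-adjusted growth = e^(0.08−0.04) = 1.0408.
Risk-neutral probability p = (1.0408 − 0.9)/(1.3 − 0.9) = 0.1408/0.4000 = 0.3520
Terminal stock prices: S_uu = 143.7, S_ud = 99.45, S_dd = 68.85
Terminal payoffs (K − S): max(-38.65, 0) = 0, max(5.55, 0) = 5.55, max(36.15, 0) = 36.15
Node u (S = 110.5): V_u = e^(−0.08)·[0.3520·0.0000 + 0.6480·5.5500] = 3.3198
Node d (S = 76.5): V_d = e^(−0.08)·[0.3520·5.5500 + 0.6480·36.1500] = 23.4268
Node 0 (S = 85): V_0 = e^(−0.08)·[0.3520·3.3198 + 0.6480·23.4268] = 15.0917

15.09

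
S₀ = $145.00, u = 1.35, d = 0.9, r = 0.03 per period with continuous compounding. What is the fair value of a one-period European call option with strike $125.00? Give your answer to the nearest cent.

Risk-neutral probability p = (e^0.03 − 0.9)/(1.35 − 0.9) = 0.1305/0.4500 = 0.2899
Terminal stock prices: S_u = 195.8, S_d = 130.5
Terminal payoffs (S − K): max(70.75, 0) = 70.75, max(5.5, 0) = 5.5
Node 0 (S = 145): V_0 = e^(−0.03)·[0.2899·70.7500 + 0.7101·5.5000] = 23.6943

$23.69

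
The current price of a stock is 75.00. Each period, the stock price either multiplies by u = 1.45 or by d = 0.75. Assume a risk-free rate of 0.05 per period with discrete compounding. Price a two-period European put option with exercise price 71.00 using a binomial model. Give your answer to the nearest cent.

Risk-neutral probability p = (1 + 0.05 − 0.75)/(1.45 − 0.75) = 0.3000/0.7000 = 0.4286
Terminal stock prices: S_uu = 157.7, S_ud = 81.56, S_dd = 42.19
Terminal payoffs (K − S): max(-86.69, 0) = 0, max(-10.56, 0) = 0, max(28.81, 0) = 28.81
Node u (S = 108.8): V_u = 1/1.05·[0.4286·0.0000 + 0.5714·0.0000] = 0.0000
Node d (S = 56.25): V_d = 1/1.05·[0.4286·0.0000 + 0.5714·28.8125] = 15.6803
Node 0 (S = 75): V_0 = 1/1.05·[0.4286·0.0000 + 0.5714·15.6803] = 8.5335

8.53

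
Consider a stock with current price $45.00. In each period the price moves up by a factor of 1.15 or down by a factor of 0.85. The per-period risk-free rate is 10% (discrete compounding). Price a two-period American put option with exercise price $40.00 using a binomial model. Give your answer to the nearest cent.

Risk-neutral probability p = (1 + 0.1 − 0.85)/(1.15 − 0.85) = 0.2500/0.3000 = 0.8333
Terminal stock prices: S_uu = 59.51, S_ud = 43.99, S_dd = 32.51
Terminal payoffs (K − S): max(-19.51, 0) = 0, max(-3.987, 0) = 0, max(7.488, 0) = 7.488
Node u (S = 51.75): continuation = 1/1.1·[0.8333·0.0000 + 0.1667·0.0000] = 0.0000; exercise value = 0.0000 ≤ continuation, so V_u = 0.0000
Node d (S = 38.25): continuation = 1/1.1·[0.8333·0.0000 + 0.1667·7.4875] = 1.1345; exercise value = 1.7500 > continuation, so V_d = 1.7500 (exercise)
Node 0 (S = 45): continuation = 1/1.1·[0.8333·0.0000 + 0.1667·1.7500] = 0.2652; exercise value = 0.0000 ≤ continuation, so V_0 = 0.2652

$0.27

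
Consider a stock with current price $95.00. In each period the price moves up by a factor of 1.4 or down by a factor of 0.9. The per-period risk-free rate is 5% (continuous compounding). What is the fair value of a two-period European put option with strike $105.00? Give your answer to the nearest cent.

$12.35

Risk-neutral probability p = (e^0.05 − 0.9)/(1.4 − 0.9) = 0.1513/0.5000 = 0.3025
Terminal stock prices: S_uu = 186.2, S_ud = 119.7, S_dd = 76.95
Terminal payoffs (K − S): max(-81.2, 0) = 0, max(-14.7, 0) = 0, max(28.05, 0) = 28.05
Node u (S = 133): V_u = e^(−0.05)·[0.3025·0.0000 + 0.6975·0.0000] = 0.0000
Node d (S = 85.5): V_d = e^(−0.05)·[0.3025·0.0000 + 0.6975·28.0500] = 18.6096
Node 0 (S = 95): V_0 = e^(−0.05)·[0.3025·0.0000 + 0.6975·18.6096] = 12.3464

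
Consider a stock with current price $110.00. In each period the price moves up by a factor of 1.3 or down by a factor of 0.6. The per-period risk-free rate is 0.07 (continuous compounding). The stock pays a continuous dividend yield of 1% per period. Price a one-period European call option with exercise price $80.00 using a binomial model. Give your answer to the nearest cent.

Per-period risk-free factor R = e^0.07 = 1.0725; dividend-adjusted growth = e^(0.07−0.01) = 1.0618.
Risk-neutral probability p = (1.0618 − 0.6)/(1.3 − 0.6) = 0.4618/0.7000 = 0.6598
Terminal stock prices: S_u = 143, S_d = 66
Terminal payoffs (S − K): max(63, 0) = 63, max(-14, 0) = 0
Node 0 (S = 110): V_0 = e^(−0.07)·[0.6598·63.0000 + 0.3402·0.0000] = 38.7552

$38.76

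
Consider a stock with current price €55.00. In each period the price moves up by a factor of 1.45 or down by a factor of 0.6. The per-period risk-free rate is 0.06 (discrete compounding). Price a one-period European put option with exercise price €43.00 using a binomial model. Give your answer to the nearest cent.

€4.33

Risk-neutral probability p = (1 + 0.06 − 0.6)/(1.45 − 0.6) = 0.4600/0.8500 = 0.5412
Terminal stock prices: S_u = 79.75, S_d = 33
Terminal payoffs (K − S): max(-36.75, 0) = 0, max(10, 0) = 10
Node 0 (S = 55): V_0 = 1/1.06·[0.5412·0.0000 + 0.4588·10.0000] = 4.3285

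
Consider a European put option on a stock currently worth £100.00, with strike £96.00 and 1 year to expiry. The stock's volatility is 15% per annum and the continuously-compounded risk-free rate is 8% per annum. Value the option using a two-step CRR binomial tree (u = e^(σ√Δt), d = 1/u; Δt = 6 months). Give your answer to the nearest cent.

CRR parameters: u = e^(σ√Δt) = e^(0.15·√0.5) = 1.1119, d = 1/u = 0.8994
Per-period rate: rΔt = 0.08·0.5 = 0.04, so R = e^0.04 = 1.0408
Risk-neutral probability p = (e^0.04 − 0.8994)/(1.1119 − 0.8994) = 0.1414/0.2125 = 0.6655
Terminal stock prices: S_uu = 123.6, S_ud = 100, S_dd = 80.89
Terminal payoffs (K − S): max(-27.63, 0) = 0, max(-4, 0) = 0, max(15.11, 0) = 15.11
Node u (S = 111.2): V_u = e^(−0.04)·[0.6655·0.0000 + 0.3345·0.0000] = 0.0000
Node d (S = 89.94): V_d = e^(−0.04)·[0.6655·0.0000 + 0.3345·15.1142] = 4.8570
Node 0 (S = 100): V_0 = e^(−0.04)·[0.6655·0.0000 + 0.3345·4.8570] = 1.5608

£1.56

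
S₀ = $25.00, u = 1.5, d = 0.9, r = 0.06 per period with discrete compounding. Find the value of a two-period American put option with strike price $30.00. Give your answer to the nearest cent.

$5.19

Risk-neutral probability p = (1 + 0.06 − 0.9)/(1.5 − 0.9) = 0.1600/0.6000 = 0.2667
Terminal stock prices: S_uu = 56.25, S_ud = 33.75, S_dd = 20.25
Terminal payoffs (K − S): max(-26.25, 0) = 0, max(-3.75, 0) = 0, max(9.75, 0) = 9.75
Node u (S = 37.5): continuation = 1/1.06·[0.2667·0.0000 + 0.7333·0.0000] = 0.0000; exercise value = 0.0000 ≤ continuation, so V_u = 0.0000
Node d (S = 22.5): continuation = 1/1.06·[0.2667·0.0000 + 0.7333·9.7500] = 6.7453; exercise value = 7.5000 > continuation, so V_d = 7.5000 (exercise)
Node 0 (S = 25): continuation = 1/1.06·[0.2667·0.0000 + 0.7333·7.5000] = 5.1887; exercise value = 5.0000 ≤ continuation, so V_0 = 5.1887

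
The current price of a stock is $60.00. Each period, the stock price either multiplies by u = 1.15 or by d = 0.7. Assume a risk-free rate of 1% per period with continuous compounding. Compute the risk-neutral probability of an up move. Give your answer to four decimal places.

p = 0.6890

Risk-neutral probability p = (e^0.01 − 0.7)/(1.15 − 0.7) = 0.3101/0.4500 = 0.6890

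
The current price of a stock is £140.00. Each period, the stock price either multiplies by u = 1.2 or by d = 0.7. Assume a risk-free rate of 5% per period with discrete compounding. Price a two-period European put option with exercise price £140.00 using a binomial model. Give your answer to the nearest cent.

£14.36

Risk-neutral probability p = (1 + 0.05 − 0.7)/(1.2 − 0.7) = 0.3500/0.5000 = 0.7000
Terminal stock prices: S_uu = 201.6, S_ud = 117.6, S_dd = 68.6
Terminal payoffs (K − S): max(-61.6, 0) = 0, max(22.4, 0) = 22.4, max(71.4, 0) = 71.4
Node u (S = 168): V_u = 1/1.05·[0.7000·0.0000 + 0.3000·22.4000] = 6.4000
Node d (S = 98): V_d = 1/1.05·[0.7000·22.4000 + 0.3000·71.4000] = 35.3333
Node 0 (S = 140): V_0 = 1/1.05·[0.7000·6.4000 + 0.3000·35.3333] = 14.3619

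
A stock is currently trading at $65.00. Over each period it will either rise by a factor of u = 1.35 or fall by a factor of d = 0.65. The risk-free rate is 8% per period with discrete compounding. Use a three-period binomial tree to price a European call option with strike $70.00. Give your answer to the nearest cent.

Risk-neutral probability p = (1 + 0.08 − 0.65)/(1.35 − 0.65) = 0.4300/0.7000 = 0.6143
Terminal stock prices: S_uuu = 159.9, S_uud = 77, S_udd = 37.07, S_ddd = 17.85
Terminal payoffs (S − K): max(89.92, 0) = 89.92, max(7.001, 0) = 7.001, max(-32.93, 0) = 0, max(-52.15, 0) = 0
Node uu (S = 118.5): V_uu = 1/1.08·[0.6143·89.9244 + 0.3857·7.0006] = 53.6477
Node ud (S = 57.04): V_ud = 1/1.08·[0.6143·7.0006 + 0.3857·0.0000] = 3.9818
Node dd (S = 27.46): V_dd = 1/1.08·[0.6143·0.0000 + 0.3857·0.0000] = 0.0000
Node u (S = 87.75): V_u = 1/1.08·[0.6143·53.6477 + 0.3857·3.9818] = 31.9360
Node d (S = 42.25): V_d = 1/1.08·[0.6143·3.9818 + 0.3857·0.0000] = 2.2648
Node 0 (S = 65): V_0 = 1/1.08·[0.6143·31.9360 + 0.3857·2.2648] = 18.9735

$18.97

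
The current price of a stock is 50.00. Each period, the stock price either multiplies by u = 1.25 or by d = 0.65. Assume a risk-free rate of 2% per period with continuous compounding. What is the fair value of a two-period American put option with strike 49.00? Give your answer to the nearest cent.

8.10

Risk-neutral probability p = (e^0.02 − 0.65)/(1.25 − 0.65) = 0.3702/0.6000 = 0.6170
Terminal stock prices: S_uu = 78.12, S_ud = 40.62, S_dd = 21.13
Terminal payoffs (K − S): max(-29.12, 0) = 0, max(8.375, 0) = 8.375, max(27.87, 0) = 27.87
Node u (S = 62.5): continuation = e^(−0.02)·[0.6170·0.0000 + 0.3830·8.3750] = 3.1441; exercise value = 0.0000 ≤ continuation, so V_u = 3.1441
Node d (S = 32.5): continuation = e^(−0.02)·[0.6170·8.3750 + 0.3830·27.8750] = 15.5297; exercise value = 16.5000 > continuation, so V_d = 16.5000 (exercise)
Node 0 (S = 50): continuation = e^(−0.02)·[0.6170·3.1441 + 0.3830·16.5000] = 8.0958; exercise value = 0.0000 ≤ continuation, so V_0 = 8.0958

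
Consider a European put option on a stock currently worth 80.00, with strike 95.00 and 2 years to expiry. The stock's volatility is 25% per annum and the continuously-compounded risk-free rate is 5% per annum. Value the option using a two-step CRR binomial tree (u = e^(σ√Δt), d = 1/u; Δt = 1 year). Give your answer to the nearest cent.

CRR parameters: u = e^(σ√Δt) = e^(0.25·√1) = 1.2840, d = 1/u = 0.7788
Per-period rate: rΔt = 0.05·1 = 0.05, so R = e^0.05 = 1.0513
Risk-neutral probability p = (e^0.05 − 0.7788)/(1.2840 − 0.7788) = 0.2725/0.5052 = 0.5393
Terminal stock prices: S_uu = 131.9, S_ud = 80, S_dd = 48.52
Terminal payoffs (K − S): max(-36.9, 0) = 0, max(15, 0) = 15, max(46.48, 0) = 46.48
Node u (S = 102.7): V_u = e^(−0.05)·[0.5393·0.0000 + 0.4607·15.0000] = 6.5734
Node d (S = 62.3): V_d = e^(−0.05)·[0.5393·15.0000 + 0.4607·46.4775] = 28.0627
Node 0 (S = 80): V_0 = e^(−0.05)·[0.5393·6.5734 + 0.4607·28.0627] = 15.6700

15.67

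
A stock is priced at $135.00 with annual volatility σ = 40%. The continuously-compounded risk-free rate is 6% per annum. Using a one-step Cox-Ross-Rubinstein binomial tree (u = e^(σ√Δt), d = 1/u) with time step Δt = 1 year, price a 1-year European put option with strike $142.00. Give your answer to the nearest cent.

$25.39

CRR parameters: u = e^(σ√Δt) = e^(0.4·√1) = 1.4918, d = 1/u = 0.6703
Per-period rate: rΔt = 0.06·1 = 0.06, so R = e^0.06 = 1.0618
Risk-neutral probability p = (e^0.06 − 0.6703)/(1.4918 − 0.6703) = 0.3915/0.8215 = 0.4766
Terminal stock prices: S_u = 201.4, S_d = 90.49
Terminal payoffs (K − S): max(-59.4, 0) = 0, max(51.51, 0) = 51.51
Node 0 (S = 135): V_0 = e^(−0.06)·[0.4766·0.0000 + 0.5234·51.5068] = 25.3895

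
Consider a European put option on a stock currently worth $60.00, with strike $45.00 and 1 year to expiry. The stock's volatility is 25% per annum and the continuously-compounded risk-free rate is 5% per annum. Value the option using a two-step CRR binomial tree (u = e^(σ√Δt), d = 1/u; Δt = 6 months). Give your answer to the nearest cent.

$0.61

CRR parameters: u = e^(σ√Δt) = e^(0.25·√0.5) = 1.1934, d = 1/u = 0.8380
Per-period rate: rΔt = 0.05·0.5 = 0.025, so R = e^0.025 = 1.0253
Risk-neutral probability p = (e^0.025 − 0.8380)/(1.1934 − 0.8380) = 0.1873/0.3554 = 0.5272
Terminal stock prices: S_uu = 85.45, S_ud = 60, S_dd = 42.13
Terminal payoffs (K − S): max(-40.45, 0) = 0, max(-15, 0) = 0, max(2.869, 0) = 2.869
Node u (S = 71.6): V_u = e^(−0.025)·[0.5272·0.0000 + 0.4728·0.0000] = 0.0000
Node d (S = 50.28): V_d = e^(−0.025)·[0.5272·0.0000 + 0.4728·2.8687] = 1.3230
Node 0 (S = 60): V_0 = e^(−0.025)·[0.5272·0.0000 + 0.4728·1.3230] = 0.6101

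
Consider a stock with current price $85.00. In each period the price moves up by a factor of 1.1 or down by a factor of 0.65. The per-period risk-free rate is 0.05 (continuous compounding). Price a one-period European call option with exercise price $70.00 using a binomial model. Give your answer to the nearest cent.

Risk-neutral probability p = (e^0.05 − 0.65)/(1.1 − 0.65) = 0.4013/0.4500 = 0.8917
Terminal stock prices: S_u = 93.5, S_d = 55.25
Terminal payoffs (S − K): max(23.5, 0) = 23.5, max(-14.75, 0) = 0
Node 0 (S = 85): V_0 = e^(−0.05)·[0.8917·23.5000 + 0.1083·0.0000] = 19.9333

$19.93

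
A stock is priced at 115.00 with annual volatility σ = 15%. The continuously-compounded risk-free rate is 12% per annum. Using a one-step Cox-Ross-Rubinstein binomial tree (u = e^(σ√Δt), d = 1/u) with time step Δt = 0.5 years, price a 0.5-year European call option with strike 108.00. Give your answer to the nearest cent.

CRR parameters: u = e^(σ√Δt) = e^(0.15·√0.5) = 1.1119, d = 1/u = 0.8994
Per-period rate: rΔt = 0.12·0.5 = 0.06, so R = e^0.06 = 1.0618
Risk-neutral probability p = (e^0.06 − 0.8994)/(1.1119 − 0.8994) = 0.1625/0.2125 = 0.7645
Terminal stock prices: S_u = 127.9, S_d = 103.4
Terminal payoffs (S − K): max(19.87, 0) = 19.87, max(-4.573, 0) = 0
Node 0 (S = 115): V_0 = e^(−0.06)·[0.7645·19.8680 + 0.2355·0.0000] = 14.3038

14.30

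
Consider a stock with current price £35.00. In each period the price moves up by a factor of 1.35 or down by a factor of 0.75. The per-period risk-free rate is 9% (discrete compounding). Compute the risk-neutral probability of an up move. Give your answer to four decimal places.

Risk-neutral probability p = (1 + 0.09 − 0.75)/(1.35 − 0.75) = 0.3400/0.6000 = 0.5667

p = 0.5667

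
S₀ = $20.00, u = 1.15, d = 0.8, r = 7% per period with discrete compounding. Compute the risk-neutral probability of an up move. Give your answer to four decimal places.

p = 0.7714

Risk-neutral probability p = (1 + 0.07 − 0.8)/(1.15 − 0.8) = 0.2700/0.3500 = 0.7714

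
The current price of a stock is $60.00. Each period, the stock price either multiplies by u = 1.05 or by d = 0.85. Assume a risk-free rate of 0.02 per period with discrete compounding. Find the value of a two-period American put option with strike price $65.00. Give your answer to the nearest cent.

$5.00

Risk-neutral probability p = (1 + 0.02 − 0.85)/(1.05 − 0.85) = 0.1700/0.2000 = 0.8500
Terminal stock prices: S_uu = 66.15, S_ud = 53.55, S_dd = 43.35
Terminal payoffs (K − S): max(-1.15, 0) = 0, max(11.45, 0) = 11.45, max(21.65, 0) = 21.65
Node u (S = 63): continuation = 1/1.02·[0.8500·0.0000 + 0.1500·11.4500] = 1.6838; exercise value = 2.0000 > continuation, so V_u = 2.0000 (exercise)
Node d (S = 51): continuation = 1/1.02·[0.8500·11.4500 + 0.1500·21.6500] = 12.7255; exercise value = 14.0000 > continuation, so V_d = 14.0000 (exercise)
Node 0 (S = 60): continuation = 1/1.02·[0.8500·2.0000 + 0.1500·14.0000] = 3.7255; exercise value = 5.0000 > continuation, so V_0 = 5.0000 (exercise)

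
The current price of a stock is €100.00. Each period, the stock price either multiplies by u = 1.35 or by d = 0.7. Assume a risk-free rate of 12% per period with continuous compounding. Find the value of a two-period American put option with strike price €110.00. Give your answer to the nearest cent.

Risk-neutral probability p = (e^0.12 − 0.7)/(1.35 − 0.7) = 0.4275/0.6500 = 0.6577
Terminal stock prices: S_uu = 182.3, S_ud = 94.5, S_dd = 49
Terminal payoffs (K − S): max(-72.25, 0) = 0, max(15.5, 0) = 15.5, max(61, 0) = 61
Node u (S = 135): continuation = e^(−0.12)·[0.6577·0.0000 + 0.3423·15.5000] = 4.7059; exercise value = 0.0000 ≤ continuation, so V_u = 4.7059
Node d (S = 70): continuation = e^(−0.12)·[0.6577·15.5000 + 0.3423·61.0000] = 27.5612; exercise value = 40.0000 > continuation, so V_d = 40.0000 (exercise)
Node 0 (S = 100): continuation = e^(−0.12)·[0.6577·4.7059 + 0.3423·40.0000] = 14.8892; exercise value = 10.0000 ≤ continuation, so V_0 = 14.8892

€14.89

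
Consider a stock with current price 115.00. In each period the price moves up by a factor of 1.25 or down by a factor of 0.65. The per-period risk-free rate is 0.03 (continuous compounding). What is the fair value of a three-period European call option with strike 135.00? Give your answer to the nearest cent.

Risk-neutral probability p = (e^0.03 − 0.65)/(1.25 − 0.65) = 0.3805/0.6000 = 0.6341
Terminal stock prices: S_uuu = 224.6, S_uud = 116.8, S_udd = 60.73, S_ddd = 31.58
Terminal payoffs (S − K): max(89.61, 0) = 89.61, max(-18.2, 0) = 0, max(-74.27, 0) = 0, max(-103.4, 0) = 0
Node uu (S = 179.7): V_uu = e^(−0.03)·[0.6341·89.6094 + 0.3659·0.0000] = 55.1412
Node ud (S = 93.44): V_ud = e^(−0.03)·[0.6341·0.0000 + 0.3659·0.0000] = 0.0000
Node dd (S = 48.59): V_dd = e^(−0.03)·[0.6341·0.0000 + 0.3659·0.0000] = 0.0000
Node u (S = 143.8): V_u = e^(−0.03)·[0.6341·55.1412 + 0.3659·0.0000] = 33.9312
Node d (S = 74.75): V_d = e^(−0.03)·[0.6341·0.0000 + 0.3659·0.0000] = 0.0000
Node 0 (S = 115): V_0 = e^(−0.03)·[0.6341·33.9312 + 0.3659·0.0000] = 20.8796

20.88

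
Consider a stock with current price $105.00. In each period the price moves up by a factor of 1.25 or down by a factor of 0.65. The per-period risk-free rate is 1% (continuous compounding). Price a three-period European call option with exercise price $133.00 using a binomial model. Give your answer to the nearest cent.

Risk-neutral probability p = (e^0.01 − 0.65)/(1.25 − 0.65) = 0.3601/0.6000 = 0.6001
Terminal stock prices: S_uuu = 205.1, S_uud = 106.6, S_udd = 55.45, S_ddd = 28.84
Terminal payoffs (S − K): max(72.08, 0) = 72.08, max(-26.36, 0) = 0, max(-77.55, 0) = 0, max(-104.2, 0) = 0
Node uu (S = 164.1): V_uu = e^(−0.01)·[0.6001·72.0781 + 0.3999·0.0000] = 42.8225
Node ud (S = 85.31): V_ud = e^(−0.01)·[0.6001·0.0000 + 0.3999·0.0000] = 0.0000
Node dd (S = 44.36): V_dd = e^(−0.01)·[0.6001·0.0000 + 0.3999·0.0000] = 0.0000
Node u (S = 131.2): V_u = e^(−0.01)·[0.6001·42.8225 + 0.3999·0.0000] = 25.4414
Node d (S = 68.25): V_d = e^(−0.01)·[0.6001·0.0000 + 0.3999·0.0000] = 0.0000
Node 0 (S = 105): V_0 = e^(−0.01)·[0.6001·25.4414 + 0.3999·0.0000] = 15.1151

$15.12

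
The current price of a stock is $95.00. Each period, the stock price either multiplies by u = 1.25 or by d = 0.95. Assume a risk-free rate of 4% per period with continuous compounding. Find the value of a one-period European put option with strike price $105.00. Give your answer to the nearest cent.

$9.88

Risk-neutral probability p = (e^0.04 − 0.95)/(1.25 − 0.95) = 0.0908/0.3000 = 0.3027
Terminal stock prices: S_u = 118.8, S_d = 90.25
Terminal payoffs (K − S): max(-13.75, 0) = 0, max(14.75, 0) = 14.75
Node 0 (S = 95): V_0 = e^(−0.04)·[0.3027·0.0000 + 0.6973·14.7500] = 9.8819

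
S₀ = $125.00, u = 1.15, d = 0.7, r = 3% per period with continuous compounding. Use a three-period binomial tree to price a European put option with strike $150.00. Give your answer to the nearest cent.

$26.61

Risk-neutral probability p = (e^0.03 − 0.7)/(1.15 − 0.7) = 0.3305/0.4500 = 0.7343
Terminal stock prices: S_uuu = 190.1, S_uud = 115.7, S_udd = 70.44, S_ddd = 42.87
Terminal payoffs (K − S): max(-40.11, 0) = 0, max(34.28, 0) = 34.28, max(79.56, 0) = 79.56, max(107.1, 0) = 107.1
Node uu (S = 165.3): V_uu = e^(−0.03)·[0.7343·0.0000 + 0.2657·34.2813] = 8.8379
Node ud (S = 100.6): V_ud = e^(−0.03)·[0.7343·34.2813 + 0.2657·79.5625] = 44.9418
Node dd (S = 61.25): V_dd = e^(−0.03)·[0.7343·79.5625 + 0.2657·107.1250] = 84.3168
Node u (S = 143.8): V_u = e^(−0.03)·[0.7343·8.8379 + 0.2657·44.9418] = 17.8845
Node d (S = 87.5): V_d = e^(−0.03)·[0.7343·44.9418 + 0.2657·84.3168] = 53.7647
Node 0 (S = 125): V_0 = e^(−0.03)·[0.7343·17.8845 + 0.2657·53.7647] = 26.6060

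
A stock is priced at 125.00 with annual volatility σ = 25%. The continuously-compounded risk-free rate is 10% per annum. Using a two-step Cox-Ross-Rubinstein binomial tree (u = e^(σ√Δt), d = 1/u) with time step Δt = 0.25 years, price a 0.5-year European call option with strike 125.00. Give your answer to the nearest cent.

CRR parameters: u = e^(σ√Δt) = e^(0.25·√0.25) = 1.1331, d = 1/u = 0.8825
Per-period rate: rΔt = 0.1·0.25 = 0.025, so R = e^0.025 = 1.0253
Risk-neutral probability p = (e^0.025 − 0.8825)/(1.1331 − 0.8825) = 0.1428/0.2507 = 0.5698
Terminal stock prices: S_uu = 160.5, S_ud = 125, S_dd = 97.35
Terminal payoffs (S − K): max(35.5, 0) = 35.5, max(0, 0) = 0, max(-27.65, 0) = 0
Node u (S = 141.6): V_u = e^(−0.025)·[0.5698·35.5032 + 0.4302·0.0000] = 19.7298
Node d (S = 110.3): V_d = e^(−0.025)·[0.5698·0.0000 + 0.4302·0.0000] = 0.0000
Node 0 (S = 125): V_0 = e^(−0.025)·[0.5698·19.7298 + 0.4302·0.0000] = 10.9642

10.96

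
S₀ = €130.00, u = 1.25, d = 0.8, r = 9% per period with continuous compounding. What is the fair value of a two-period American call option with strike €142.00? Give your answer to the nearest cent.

Risk-neutral probability p = (e^0.09 − 0.8)/(1.25 − 0.8) = 0.2942/0.4500 = 0.6537
Terminal stock prices: S_uu = 203.1, S_ud = 130, S_dd = 83.2
Terminal payoffs (S − K): max(61.12, 0) = 61.12, max(-12, 0) = 0, max(-58.8, 0) = 0
Node u (S = 162.5): continuation = e^(−0.09)·[0.6537·61.1250 + 0.3463·0.0000] = 36.5195; exercise value = 20.5000 ≤ continuation, so V_u = 36.5195
Node d (S = 104): continuation = e^(−0.09)·[0.6537·0.0000 + 0.3463·0.0000] = 0.0000; exercise value = 0.0000 ≤ continuation, so V_d = 0.0000
Node 0 (S = 130): continuation = e^(−0.09)·[0.6537·36.5195 + 0.3463·0.0000] = 21.8188; exercise value = 0.0000 ≤ continuation, so V_0 = 21.8188

€21.82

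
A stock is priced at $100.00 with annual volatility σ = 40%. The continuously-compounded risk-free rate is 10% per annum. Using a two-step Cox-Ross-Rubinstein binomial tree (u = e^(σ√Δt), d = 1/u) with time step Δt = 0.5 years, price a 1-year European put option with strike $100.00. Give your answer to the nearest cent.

CRR parameters: u = e^(σ√Δt) = e^(0.4·√0.5) = 1.3269, d = 1/u = 0.7536
Per-period rate: rΔt = 0.1·0.5 = 0.05, so R = e^0.05 = 1.0513
Risk-neutral probability p = (e^0.05 − 0.7536)/(1.3269 − 0.7536) = 0.2976/0.5733 = 0.5192
Terminal stock prices: S_uu = 176.1, S_ud = 100, S_dd = 56.8
Terminal payoffs (K − S): max(-76.07, 0) = 0, max(0, 0) = 0, max(43.2, 0) = 43.2
Node u (S = 132.7): V_u = e^(−0.05)·[0.5192·0.0000 + 0.4808·0.0000] = 0.0000
Node d (S = 75.36): V_d = e^(−0.05)·[0.5192·0.0000 + 0.4808·43.2029] = 19.7591
Node 0 (S = 100): V_0 = e^(−0.05)·[0.5192·0.0000 + 0.4808·19.7591] = 9.0369

$9.04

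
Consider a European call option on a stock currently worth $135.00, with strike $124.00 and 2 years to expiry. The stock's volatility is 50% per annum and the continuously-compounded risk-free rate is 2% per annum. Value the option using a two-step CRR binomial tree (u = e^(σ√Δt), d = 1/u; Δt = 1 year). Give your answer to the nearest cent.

CRR parameters: u = e^(σ√Δt) = e^(0.5·√1) = 1.6487, d = 1/u = 0.6065
Per-period rate: rΔt = 0.02·1 = 0.02, so R = e^0.02 = 1.0202
Risk-neutral probability p = (e^0.02 − 0.6065)/(1.6487 − 0.6065) = 0.4137/1.0422 = 0.3969
Terminal stock prices: S_uu = 367, S_ud = 135, S_dd = 49.66
Terminal payoffs (S − K): max(243, 0) = 243, max(11, 0) = 11, max(-74.34, 0) = 0
Node u (S = 222.6): V_u = e^(−0.02)·[0.3969·242.9680 + 0.6031·11.0000] = 101.0327
Node d (S = 81.88): V_d = e^(−0.02)·[0.3969·11.0000 + 0.6031·0.0000] = 4.2797
Node 0 (S = 135): V_0 = e^(−0.02)·[0.3969·101.0327 + 0.6031·4.2797] = 41.8381

$41.84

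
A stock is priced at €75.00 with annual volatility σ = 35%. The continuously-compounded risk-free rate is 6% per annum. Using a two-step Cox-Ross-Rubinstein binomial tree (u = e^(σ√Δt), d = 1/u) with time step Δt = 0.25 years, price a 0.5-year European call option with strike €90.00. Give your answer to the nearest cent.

CRR parameters: u = e^(σ√Δt) = e^(0.35·√0.25) = 1.1912, d = 1/u = 0.8395
Per-period rate: rΔt = 0.06·0.25 = 0.015, so R = e^0.015 = 1.0151
Risk-neutral probability p = (e^0.015 − 0.8395)/(1.1912 − 0.8395) = 0.1757/0.3518 = 0.4993
Terminal stock prices: S_uu = 106.4, S_ud = 75, S_dd = 52.85
Terminal payoffs (S − K): max(16.43, 0) = 16.43, max(-15, 0) = 0, max(-37.15, 0) = 0
Node u (S = 89.34): V_u = e^(−0.015)·[0.4993·16.4301 + 0.5007·0.0000] = 8.0818
Node d (S = 62.96): V_d = e^(−0.015)·[0.4993·0.0000 + 0.5007·0.0000] = 0.0000
Node 0 (S = 75): V_0 = e^(−0.015)·[0.4993·8.0818 + 0.5007·0.0000] = 3.9753

€3.98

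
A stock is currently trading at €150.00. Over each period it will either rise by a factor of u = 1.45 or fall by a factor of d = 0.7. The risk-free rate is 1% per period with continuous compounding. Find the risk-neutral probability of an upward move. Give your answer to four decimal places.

p = 0.4134

Risk-neutral probability p = (e^0.01 − 0.7)/(1.45 − 0.7) = 0.3101/0.7500 = 0.4134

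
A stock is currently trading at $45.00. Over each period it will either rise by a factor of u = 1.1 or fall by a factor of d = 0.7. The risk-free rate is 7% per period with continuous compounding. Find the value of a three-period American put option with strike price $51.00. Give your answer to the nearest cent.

$6.00

Risk-neutral probability p = (e^0.07 − 0.7)/(1.1 − 0.7) = 0.3725/0.4000 = 0.9313
Terminal stock prices: S_uuu = 59.9, S_uud = 38.12, S_udd = 24.25, S_ddd = 15.43
Terminal payoffs (K − S): max(-8.895, 0) = 0, max(12.88, 0) = 12.88, max(26.75, 0) = 26.75, max(35.57, 0) = 35.57
Node uu (S = 54.45): continuation = e^(−0.07)·[0.9313·0.0000 + 0.0687·12.8850] = 0.8257; exercise value = 0.0000 ≤ continuation, so V_uu = 0.8257
Node ud (S = 34.65): continuation = e^(−0.07)·[0.9313·12.8850 + 0.0687·26.7450] = 12.9021; exercise value = 16.3500 > continuation, so V_ud = 16.3500 (exercise)
Node dd (S = 22.05): continuation = e^(−0.07)·[0.9313·26.7450 + 0.0687·35.5650] = 25.5021; exercise value = 28.9500 > continuation, so V_dd = 28.9500 (exercise)
Node u (S = 49.5): continuation = e^(−0.07)·[0.9313·0.8257 + 0.0687·16.3500] = 1.7647; exercise value = 1.5000 ≤ continuation, so V_u = 1.7647
Node d (S = 31.5): continuation = e^(−0.07)·[0.9313·16.3500 + 0.0687·28.9500] = 16.0521; exercise value = 19.5000 > continuation, so V_d = 19.5000 (exercise)
Node 0 (S = 45): continuation = e^(−0.07)·[0.9313·1.7647 + 0.0687·19.5000] = 2.7820; exercise value = 6.0000 > continuation, so V_0 = 6.0000 (exercise)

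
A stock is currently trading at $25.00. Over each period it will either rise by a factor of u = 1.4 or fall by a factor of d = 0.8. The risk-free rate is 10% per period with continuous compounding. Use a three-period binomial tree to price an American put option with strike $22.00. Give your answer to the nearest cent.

$1.19

Risk-neutral probability p = (e^0.1 − 0.8)/(1.4 − 0.8) = 0.3052/0.6000 = 0.5086
Terminal stock prices: S_uuu = 68.6, S_uud = 39.2, S_udd = 22.4, S_ddd = 12.8
Terminal payoffs (K − S): max(-46.6, 0) = 0, max(-17.2, 0) = 0, max(-0.4, 0) = 0, max(9.2, 0) = 9.2
Node uu (S = 49): continuation = e^(−0.1)·[0.5086·0.0000 + 0.4914·0.0000] = 0.0000; exercise value = 0.0000 ≤ continuation, so V_uu = 0.0000
Node ud (S = 28): continuation = e^(−0.1)·[0.5086·0.0000 + 0.4914·0.0000] = 0.0000; exercise value = 0.0000 ≤ continuation, so V_ud = 0.0000
Node dd (S = 16): continuation = e^(−0.1)·[0.5086·0.0000 + 0.4914·9.2000] = 4.0905; exercise value = 6.0000 > continuation, so V_dd = 6.0000 (exercise)
Node u (S = 35): continuation = e^(−0.1)·[0.5086·0.0000 + 0.4914·0.0000] = 0.0000; exercise value = 0.0000 ≤ continuation, so V_u = 0.0000
Node d (S = 20): continuation = e^(−0.1)·[0.5086·0.0000 + 0.4914·6.0000] = 2.6677; exercise value = 2.0000 ≤ continuation, so V_d = 2.6677
Node 0 (S = 25): continuation = e^(−0.1)·[0.5086·0.0000 + 0.4914·2.6677] = 1.1861; exercise value = 0.0000 ≤ continuation, so V_0 = 1.1861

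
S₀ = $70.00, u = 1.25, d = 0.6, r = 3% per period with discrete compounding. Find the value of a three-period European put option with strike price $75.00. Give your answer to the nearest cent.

$14.99

Risk-neutral probability p = (1 + 0.03 − 0.6)/(1.25 − 0.6) = 0.4300/0.6500 = 0.6615
Terminal stock prices: S_uuu = 136.7, S_uud = 65.62, S_udd = 31.5, S_ddd = 15.12
Terminal payoffs (K − S): max(-61.72, 0) = 0, max(9.375, 0) = 9.375, max(43.5, 0) = 43.5, max(59.88, 0) = 59.88
Node uu (S = 109.4): V_uu = 1/1.03·[0.6615·0.0000 + 0.3385·9.3750] = 3.0807
Node ud (S = 52.5): V_ud = 1/1.03·[0.6615·9.3750 + 0.3385·43.5000] = 20.3155
Node dd (S = 25.2): V_dd = 1/1.03·[0.6615·43.5000 + 0.3385·59.8800] = 47.6155
Node u (S = 87.5): V_u = 1/1.03·[0.6615·3.0807 + 0.3385·20.3155] = 8.6544
Node d (S = 42): V_d = 1/1.03·[0.6615·20.3155 + 0.3385·47.6155] = 28.6947
Node 0 (S = 70): V_0 = 1/1.03·[0.6615·8.6544 + 0.3385·28.6947] = 14.9876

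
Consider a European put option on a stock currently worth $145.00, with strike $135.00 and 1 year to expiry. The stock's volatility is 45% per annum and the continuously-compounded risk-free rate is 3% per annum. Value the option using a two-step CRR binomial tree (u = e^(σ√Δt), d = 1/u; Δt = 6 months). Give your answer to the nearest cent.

CRR parameters: u = e^(σ√Δt) = e^(0.45·√0.5) = 1.3746, d = 1/u = 0.7275
Per-period rate: rΔt = 0.03·0.5 = 0.015, so R = e^0.015 = 1.0151
Risk-neutral probability p = (e^0.015 − 0.7275)/(1.3746 − 0.7275) = 0.2877/0.6472 = 0.4445
Terminal stock prices: S_uu = 274, S_ud = 145, S_dd = 76.73
Terminal payoffs (K − S): max(-139, 0) = 0, max(-10, 0) = 0, max(58.27, 0) = 58.27
Node u (S = 199.3): V_u = e^(−0.015)·[0.4445·0.0000 + 0.5555·0.0000] = 0.0000
Node d (S = 105.5): V_d = e^(−0.015)·[0.4445·0.0000 + 0.5555·58.2666] = 31.8871
Node 0 (S = 145): V_0 = e^(−0.015)·[0.4445·0.0000 + 0.5555·31.8871] = 17.4506

$17.45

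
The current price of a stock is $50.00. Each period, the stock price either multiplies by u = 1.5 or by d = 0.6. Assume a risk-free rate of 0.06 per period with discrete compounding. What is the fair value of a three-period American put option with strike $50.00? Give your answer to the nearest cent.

Risk-neutral probability p = (1 + 0.06 − 0.6)/(1.5 − 0.6) = 0.4600/0.9000 = 0.5111
Terminal stock prices: S_uuu = 168.8, S_uud = 67.5, S_udd = 27, S_ddd = 10.8
Terminal payoffs (K − S): max(-118.8, 0) = 0, max(-17.5, 0) = 0, max(23, 0) = 23, max(39.2, 0) = 39.2
Node uu (S = 112.5): continuation = 1/1.06·[0.5111·0.0000 + 0.4889·0.0000] = 0.0000; exercise value = 0.0000 ≤ continuation, so V_uu = 0.0000
Node ud (S = 45): continuation = 1/1.06·[0.5111·0.0000 + 0.4889·23.0000] = 10.6080; exercise value = 5.0000 ≤ continuation, so V_ud = 10.6080
Node dd (S = 18): continuation = 1/1.06·[0.5111·23.0000 + 0.4889·39.2000] = 29.1698; exercise value = 32.0000 > continuation, so V_dd = 32.0000 (exercise)
Node u (S = 75): continuation = 1/1.06·[0.5111·0.0000 + 0.4889·10.6080] = 4.8926; exercise value = 0.0000 ≤ continuation, so V_u = 4.8926
Node d (S = 30): continuation = 1/1.06·[0.5111·10.6080 + 0.4889·32.0000] = 19.8739; exercise value = 20.0000 > continuation, so V_d = 20.0000 (exercise)
Node 0 (S = 50): continuation = 1/1.06·[0.5111·4.8926 + 0.4889·20.0000] = 11.5834; exercise value = 0.0000 ≤ continuation, so V_0 = 11.5834

$11.58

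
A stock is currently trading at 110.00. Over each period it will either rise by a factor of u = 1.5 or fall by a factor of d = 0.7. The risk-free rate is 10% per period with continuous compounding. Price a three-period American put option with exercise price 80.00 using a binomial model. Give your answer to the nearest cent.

5.20

Risk-neutral probability p = (e^0.1 − 0.7)/(1.5 − 0.7) = 0.4052/0.8000 = 0.5065
Terminal stock prices: S_uuu = 371.2, S_uud = 173.2, S_udd = 80.85, S_ddd = 37.73
Terminal payoffs (K − S): max(-291.2, 0) = 0, max(-93.25, 0) = 0, max(-0.85, 0) = 0, max(42.27, 0) = 42.27
Node uu (S = 247.5): continuation = e^(−0.1)·[0.5065·0.0000 + 0.4935·0.0000] = 0.0000; exercise value = 0.0000 ≤ continuation, so V_uu = 0.0000
Node ud (S = 115.5): continuation = e^(−0.1)·[0.5065·0.0000 + 0.4935·0.0000] = 0.0000; exercise value = 0.0000 ≤ continuation, so V_ud = 0.0000
Node dd (S = 53.9): continuation = e^(−0.1)·[0.5065·0.0000 + 0.4935·42.2700] = 18.8765; exercise value = 26.1000 > continuation, so V_dd = 26.1000 (exercise)
Node u (S = 165): continuation = e^(−0.1)·[0.5065·0.0000 + 0.4935·0.0000] = 0.0000; exercise value = 0.0000 ≤ continuation, so V_u = 0.0000
Node d (S = 77): continuation = e^(−0.1)·[0.5065·0.0000 + 0.4935·26.1000] = 11.6555; exercise value = 3.0000 ≤ continuation, so V_d = 11.6555
Node 0 (S = 110): continuation = e^(−0.1)·[0.5065·0.0000 + 0.4935·11.6555] = 5.2050; exercise value = 0.0000 ≤ continuation, so V_0 = 5.2050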